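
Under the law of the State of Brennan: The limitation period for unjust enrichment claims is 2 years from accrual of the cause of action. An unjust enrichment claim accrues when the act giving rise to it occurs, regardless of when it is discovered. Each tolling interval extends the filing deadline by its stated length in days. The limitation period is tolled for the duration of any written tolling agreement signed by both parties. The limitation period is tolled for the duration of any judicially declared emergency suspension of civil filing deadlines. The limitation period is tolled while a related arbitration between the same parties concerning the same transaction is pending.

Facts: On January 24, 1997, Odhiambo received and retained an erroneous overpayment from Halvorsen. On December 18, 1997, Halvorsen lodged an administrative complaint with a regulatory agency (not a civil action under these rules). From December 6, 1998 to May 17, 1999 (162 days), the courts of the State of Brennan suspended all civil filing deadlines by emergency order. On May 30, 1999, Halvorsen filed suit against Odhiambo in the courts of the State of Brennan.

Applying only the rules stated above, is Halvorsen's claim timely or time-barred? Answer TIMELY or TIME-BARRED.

The claim accrued on January 24, 1997, when the wrongful act occurred.
Adding the 2 years base period to January 24, 1997 gives a deadline of January 24, 1999, before any tolling.
The emergency suspension of filing deadlines from December 6, 1998 to May 17, 1999 tolled the period for 162 days, extending the deadline to July 5, 1999.
Nothing else in the chronology tolls or restarts the period.
Halvorsen filed on May 30, 1999, before the July 5, 1999 deadline, so the action is timely.

TIMELY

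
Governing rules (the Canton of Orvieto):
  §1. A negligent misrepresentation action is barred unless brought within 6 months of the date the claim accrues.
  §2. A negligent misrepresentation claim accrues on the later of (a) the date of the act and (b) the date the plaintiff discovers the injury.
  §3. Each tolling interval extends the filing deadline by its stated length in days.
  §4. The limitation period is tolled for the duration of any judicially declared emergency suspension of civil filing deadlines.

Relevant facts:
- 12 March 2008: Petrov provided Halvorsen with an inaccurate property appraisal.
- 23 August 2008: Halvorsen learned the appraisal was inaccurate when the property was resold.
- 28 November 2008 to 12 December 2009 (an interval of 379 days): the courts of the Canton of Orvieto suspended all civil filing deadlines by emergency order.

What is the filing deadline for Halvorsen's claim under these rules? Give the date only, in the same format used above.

Because discovery on 23 August 2008 post-dates the 12 March 2008 act, accrual under the later-of rule falls on 23 August 2008.
6 months from 23 August 2008 is 23 February 2009.
The emergency suspension of filing deadlines from 28 November 2008 to 12 December 2009 tolled the period for 379 days, extending the deadline to 9 March 2010.

9 March 2010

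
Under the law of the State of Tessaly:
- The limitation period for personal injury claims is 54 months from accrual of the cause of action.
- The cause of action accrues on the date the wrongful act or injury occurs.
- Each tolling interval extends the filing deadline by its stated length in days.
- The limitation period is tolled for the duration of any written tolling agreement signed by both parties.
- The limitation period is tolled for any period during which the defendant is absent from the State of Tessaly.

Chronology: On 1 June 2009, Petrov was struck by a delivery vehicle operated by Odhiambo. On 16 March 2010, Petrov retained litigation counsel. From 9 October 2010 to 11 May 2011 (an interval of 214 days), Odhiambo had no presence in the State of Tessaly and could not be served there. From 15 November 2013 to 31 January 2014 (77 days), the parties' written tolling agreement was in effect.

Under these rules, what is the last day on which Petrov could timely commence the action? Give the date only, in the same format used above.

18 September 2014

The claim accrued on 1 June 2009, when the wrongful act occurred.
The untolled deadline — 54 months after 1 June 2009 — is 1 December 2013.
The defendant's absence from the jurisdiction from 9 October 2010 to 11 May 2011 tolled the period for 214 days, extending the deadline to 3 July 2014.
The written tolling agreement from 15 November 2013 to 31 January 2014 tolled the period for 77 days, extending the deadline to 18 September 2014.
Nothing else in the chronology tolls or restarts the period.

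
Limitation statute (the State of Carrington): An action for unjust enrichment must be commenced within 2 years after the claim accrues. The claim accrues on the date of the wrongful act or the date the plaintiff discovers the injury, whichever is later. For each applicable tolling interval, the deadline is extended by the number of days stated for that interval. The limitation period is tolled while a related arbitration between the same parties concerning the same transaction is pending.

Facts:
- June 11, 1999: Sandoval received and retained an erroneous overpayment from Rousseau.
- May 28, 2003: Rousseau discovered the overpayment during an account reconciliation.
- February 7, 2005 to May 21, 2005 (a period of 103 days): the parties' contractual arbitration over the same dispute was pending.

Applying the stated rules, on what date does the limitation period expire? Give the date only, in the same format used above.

September 8, 2005

Because discovery on May 28, 2003 post-dates the June 11, 1999 act, accrual under the later-of rule falls on May 28, 2003.
The untolled deadline — 2 years after May 28, 2003 — is May 28, 2005.
The pending related arbitration from February 7, 2005 to May 21, 2005 tolled the period for 103 days, extending the deadline to September 8, 2005.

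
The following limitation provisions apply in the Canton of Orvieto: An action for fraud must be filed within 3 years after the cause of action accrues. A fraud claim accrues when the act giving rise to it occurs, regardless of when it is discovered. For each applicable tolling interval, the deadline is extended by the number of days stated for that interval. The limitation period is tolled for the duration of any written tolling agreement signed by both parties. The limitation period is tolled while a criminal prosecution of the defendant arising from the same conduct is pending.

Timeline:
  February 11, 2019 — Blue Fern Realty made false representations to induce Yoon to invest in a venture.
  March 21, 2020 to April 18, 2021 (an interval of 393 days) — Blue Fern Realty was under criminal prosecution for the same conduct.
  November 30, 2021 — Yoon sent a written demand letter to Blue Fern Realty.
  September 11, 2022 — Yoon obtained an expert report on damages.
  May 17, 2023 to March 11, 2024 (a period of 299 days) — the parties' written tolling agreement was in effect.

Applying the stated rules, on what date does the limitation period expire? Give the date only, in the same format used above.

The claim accrued on February 11, 2019, when the wrongful act occurred.
3 years from February 11, 2019 is February 11, 2022.
Because the pending criminal prosecution ran from March 21, 2020 to April 18, 2021, the deadline is extended by 393 days to March 11, 2023.
The written tolling agreement starting May 17, 2023 came too late — the period had run on March 11, 2023 — and so does not extend the deadline.
The other events in the timeline have no effect on the limitation period under the stated rules.

March 11, 2023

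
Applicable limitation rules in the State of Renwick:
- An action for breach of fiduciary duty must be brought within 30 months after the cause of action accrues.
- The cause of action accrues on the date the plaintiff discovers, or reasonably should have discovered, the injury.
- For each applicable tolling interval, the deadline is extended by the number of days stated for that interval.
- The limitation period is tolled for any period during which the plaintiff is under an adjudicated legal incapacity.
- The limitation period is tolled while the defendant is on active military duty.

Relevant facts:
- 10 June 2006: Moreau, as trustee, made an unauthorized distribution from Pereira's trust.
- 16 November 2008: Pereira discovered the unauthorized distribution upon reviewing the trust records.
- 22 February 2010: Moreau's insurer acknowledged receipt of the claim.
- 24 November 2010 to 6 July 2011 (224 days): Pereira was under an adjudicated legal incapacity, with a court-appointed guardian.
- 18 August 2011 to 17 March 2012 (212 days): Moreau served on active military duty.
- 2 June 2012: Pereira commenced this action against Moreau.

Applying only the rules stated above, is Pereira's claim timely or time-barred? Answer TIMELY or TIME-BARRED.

Accrual is tied to discovery, so the period began on 16 November 2008 rather than on 10 June 2006 when the act occurred.
30 months from 16 November 2008 is 16 May 2011.
The period was tolled for 224 days by the plaintiff's legal incapacity (24 November 2010 to 6 July 2011), pushing the deadline to 26 December 2011.
The period was tolled for 212 days by the defendant's active military service (18 August 2011 to 17 March 2012), pushing the deadline to 25 July 2012.
The other events in the timeline have no effect on the limitation period under the stated rules.
Filing on 2 June 2012 beat the 25 July 2012 deadline — the action is timely.

TIMELY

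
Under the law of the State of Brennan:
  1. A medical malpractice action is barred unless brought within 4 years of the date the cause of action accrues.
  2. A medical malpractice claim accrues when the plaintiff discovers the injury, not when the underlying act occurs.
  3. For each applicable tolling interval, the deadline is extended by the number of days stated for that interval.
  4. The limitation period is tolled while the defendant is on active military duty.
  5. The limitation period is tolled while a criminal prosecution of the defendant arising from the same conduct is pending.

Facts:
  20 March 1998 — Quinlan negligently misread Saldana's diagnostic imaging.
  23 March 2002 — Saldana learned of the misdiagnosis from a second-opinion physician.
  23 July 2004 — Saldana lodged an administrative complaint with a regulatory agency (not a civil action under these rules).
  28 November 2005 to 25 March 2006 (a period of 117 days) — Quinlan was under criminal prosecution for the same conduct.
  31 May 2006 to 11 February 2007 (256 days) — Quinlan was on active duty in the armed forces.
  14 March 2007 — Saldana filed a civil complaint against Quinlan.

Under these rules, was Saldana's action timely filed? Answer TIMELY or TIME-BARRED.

Accrual is tied to discovery, so the period began on 23 March 2002 rather than on 20 March 1998 when the act occurred.
The untolled deadline — 4 years after 23 March 2002 — is 23 March 2006.
Because the pending criminal prosecution ran from 28 November 2005 to 25 March 2006, the deadline is extended by 117 days to 18 July 2006.
Because the defendant's active military service ran from 31 May 2006 to 11 February 2007, the deadline is extended by 256 days to 31 March 2007.
Nothing else in the chronology tolls or restarts the period.
Filing on 14 March 2007 beat the 31 March 2007 deadline — the action is timely.

TIMELY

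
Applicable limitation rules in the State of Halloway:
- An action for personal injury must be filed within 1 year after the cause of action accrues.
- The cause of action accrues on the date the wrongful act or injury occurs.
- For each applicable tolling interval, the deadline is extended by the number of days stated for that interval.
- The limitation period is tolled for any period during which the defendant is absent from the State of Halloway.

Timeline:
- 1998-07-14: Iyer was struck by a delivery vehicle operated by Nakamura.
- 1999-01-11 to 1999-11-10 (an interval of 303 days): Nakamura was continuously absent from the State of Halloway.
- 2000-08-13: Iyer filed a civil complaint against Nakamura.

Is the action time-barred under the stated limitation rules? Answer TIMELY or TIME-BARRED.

The limitation period began to run on 1998-07-14.
The untolled deadline — 1 year after 1998-07-14 — is 1999-07-14.
The defendant's absence from the jurisdiction from 1999-01-11 to 1999-11-10 tolled the period for 303 days, extending the deadline to 2000-05-12.
Filing on 2000-08-13 missed the 2000-05-12 deadline — the action is time-barred.

TIME-BARRED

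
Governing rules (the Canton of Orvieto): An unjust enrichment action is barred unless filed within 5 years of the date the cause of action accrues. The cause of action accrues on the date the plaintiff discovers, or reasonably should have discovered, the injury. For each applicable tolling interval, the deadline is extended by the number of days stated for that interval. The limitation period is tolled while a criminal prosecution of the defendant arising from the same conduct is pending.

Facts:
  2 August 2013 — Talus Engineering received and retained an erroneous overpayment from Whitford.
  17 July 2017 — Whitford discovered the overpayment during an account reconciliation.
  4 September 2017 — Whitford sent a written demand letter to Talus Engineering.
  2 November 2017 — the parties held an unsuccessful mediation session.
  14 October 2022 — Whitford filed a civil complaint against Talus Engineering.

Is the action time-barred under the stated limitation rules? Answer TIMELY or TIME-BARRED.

Accrual is tied to discovery, so the period began on 17 July 2017 rather than on 2 August 2013 when the act occurred.
The untolled deadline — 5 years after 17 July 2017 — is 17 July 2022.
Nothing else in the chronology tolls or restarts the period.
The 14 October 2022 filing falls after the 17 July 2022 deadline; the claim is time-barred.

TIME-BARRED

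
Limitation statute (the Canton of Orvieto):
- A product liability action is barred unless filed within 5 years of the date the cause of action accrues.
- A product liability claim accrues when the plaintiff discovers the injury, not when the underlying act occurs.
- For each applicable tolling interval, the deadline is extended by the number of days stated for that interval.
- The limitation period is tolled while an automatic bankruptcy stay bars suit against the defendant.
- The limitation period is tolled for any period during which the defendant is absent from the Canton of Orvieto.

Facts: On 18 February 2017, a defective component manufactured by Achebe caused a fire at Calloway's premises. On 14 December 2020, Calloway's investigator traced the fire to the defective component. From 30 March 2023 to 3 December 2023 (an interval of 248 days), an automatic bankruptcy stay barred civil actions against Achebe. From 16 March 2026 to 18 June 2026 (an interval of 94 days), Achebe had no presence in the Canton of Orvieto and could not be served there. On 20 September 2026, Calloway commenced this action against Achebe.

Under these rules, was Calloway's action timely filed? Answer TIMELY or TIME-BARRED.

The claim did not accrue until Calloway discovered the injury on 14 December 2020; the 18 February 2017 act date does not start the clock under the stated rule.
Adding the 5 years base period to 14 December 2020 gives a deadline of 14 December 2025, before any tolling.
The period was tolled for 248 days by the automatic bankruptcy stay (30 March 2023 to 3 December 2023), pushing the deadline to 19 August 2026.
Because the defendant's absence from the jurisdiction ran from 16 March 2026 to 18 June 2026, the deadline is extended by 94 days to 21 November 2026.
Calloway filed on 20 September 2026, before the 21 November 2026 deadline, so the action is timely.

TIMELY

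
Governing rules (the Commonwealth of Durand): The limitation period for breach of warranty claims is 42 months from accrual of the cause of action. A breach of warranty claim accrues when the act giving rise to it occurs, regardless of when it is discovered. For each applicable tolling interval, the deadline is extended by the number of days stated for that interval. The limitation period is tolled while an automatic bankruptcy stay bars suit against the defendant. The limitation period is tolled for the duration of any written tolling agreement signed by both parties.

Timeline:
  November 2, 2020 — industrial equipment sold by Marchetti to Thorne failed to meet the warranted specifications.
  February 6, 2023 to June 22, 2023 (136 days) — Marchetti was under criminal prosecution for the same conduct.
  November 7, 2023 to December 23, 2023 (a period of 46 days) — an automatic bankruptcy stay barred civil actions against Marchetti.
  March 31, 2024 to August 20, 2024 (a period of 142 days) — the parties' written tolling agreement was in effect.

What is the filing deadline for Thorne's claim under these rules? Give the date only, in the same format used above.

November 6, 2024

The claim accrued on November 2, 2020, when the wrongful act occurred.
Adding the 42 months base period to November 2, 2020 gives a deadline of May 2, 2024, before any tolling.
The period was tolled for 46 days by the automatic bankruptcy stay (November 7, 2023 to December 23, 2023), pushing the deadline to June 17, 2024.
The period was tolled for 142 days by the written tolling agreement (March 31, 2024 to August 20, 2024), pushing the deadline to November 6, 2024.
No stated provision tolls the period for a criminal prosecution, so the interval from February 6, 2023 to June 22, 2023 has no effect on the deadline.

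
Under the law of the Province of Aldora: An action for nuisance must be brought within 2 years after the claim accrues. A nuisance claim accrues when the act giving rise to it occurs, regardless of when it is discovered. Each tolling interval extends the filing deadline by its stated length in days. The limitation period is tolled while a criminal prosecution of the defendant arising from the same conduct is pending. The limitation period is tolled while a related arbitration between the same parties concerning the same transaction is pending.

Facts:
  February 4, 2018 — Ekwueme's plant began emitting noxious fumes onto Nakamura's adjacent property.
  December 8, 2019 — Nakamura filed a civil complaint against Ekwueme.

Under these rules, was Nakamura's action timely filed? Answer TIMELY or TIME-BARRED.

TIMELY

The claim accrued on February 4, 2018, when the wrongful act occurred.
Adding the 2 years base period to February 4, 2018 gives a deadline of February 4, 2020, before any tolling.
The December 8, 2019 filing precedes the February 4, 2020 deadline; the claim is timely.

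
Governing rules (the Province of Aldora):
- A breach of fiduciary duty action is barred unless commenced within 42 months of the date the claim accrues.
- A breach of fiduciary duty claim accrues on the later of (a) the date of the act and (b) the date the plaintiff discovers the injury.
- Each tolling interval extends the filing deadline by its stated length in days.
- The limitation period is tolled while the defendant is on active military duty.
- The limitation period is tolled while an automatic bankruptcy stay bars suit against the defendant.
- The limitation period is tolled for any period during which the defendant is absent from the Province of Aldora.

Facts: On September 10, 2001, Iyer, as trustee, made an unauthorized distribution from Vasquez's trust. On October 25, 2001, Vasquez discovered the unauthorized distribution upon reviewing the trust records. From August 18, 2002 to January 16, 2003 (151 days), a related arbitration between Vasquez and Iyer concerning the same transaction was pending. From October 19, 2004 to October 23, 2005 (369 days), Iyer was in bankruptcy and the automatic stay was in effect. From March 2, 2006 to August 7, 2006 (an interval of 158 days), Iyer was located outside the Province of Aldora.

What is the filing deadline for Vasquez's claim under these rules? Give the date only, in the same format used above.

Taking the later of the act (September 10, 2001) and discovery (October 25, 2001), the claim accrued on October 25, 2001.
42 months from October 25, 2001 is April 25, 2005.
Because the automatic bankruptcy stay ran from October 19, 2004 to October 23, 2005, the deadline is extended by 369 days to April 29, 2006.
The period was tolled for 158 days by the defendant's absence from the jurisdiction (March 2, 2006 to August 7, 2006), pushing the deadline to October 4, 2006.
The pending related arbitration from August 18, 2002 to January 16, 2003 does not toll the period, because no stated rule makes a pending arbitration a tolling event.

October 4, 2006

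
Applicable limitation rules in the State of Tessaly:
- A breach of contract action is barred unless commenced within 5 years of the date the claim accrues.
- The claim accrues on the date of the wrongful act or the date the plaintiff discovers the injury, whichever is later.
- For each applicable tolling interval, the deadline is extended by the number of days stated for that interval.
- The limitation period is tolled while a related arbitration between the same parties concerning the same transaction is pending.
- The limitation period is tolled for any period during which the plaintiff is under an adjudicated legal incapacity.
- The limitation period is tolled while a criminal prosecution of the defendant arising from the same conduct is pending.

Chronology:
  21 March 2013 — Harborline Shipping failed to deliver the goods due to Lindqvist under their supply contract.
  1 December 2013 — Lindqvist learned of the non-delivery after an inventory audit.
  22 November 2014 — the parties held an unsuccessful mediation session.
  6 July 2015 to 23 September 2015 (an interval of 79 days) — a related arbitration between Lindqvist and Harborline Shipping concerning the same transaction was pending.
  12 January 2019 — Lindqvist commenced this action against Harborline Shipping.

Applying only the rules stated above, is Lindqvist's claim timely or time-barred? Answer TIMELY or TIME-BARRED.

TIMELY

The claim accrued on 1 December 2013 — the later of the 21 March 2013 act and the 1 December 2013 discovery.
The untolled deadline — 5 years after 1 December 2013 — is 1 December 2018.
The pending related arbitration from 6 July 2015 to 23 September 2015 tolled the period for 79 days, extending the deadline to 18 February 2019.
Nothing else in the chronology tolls or restarts the period.
Lindqvist filed on 12 January 2019, before the 18 February 2019 deadline, so the action is timely.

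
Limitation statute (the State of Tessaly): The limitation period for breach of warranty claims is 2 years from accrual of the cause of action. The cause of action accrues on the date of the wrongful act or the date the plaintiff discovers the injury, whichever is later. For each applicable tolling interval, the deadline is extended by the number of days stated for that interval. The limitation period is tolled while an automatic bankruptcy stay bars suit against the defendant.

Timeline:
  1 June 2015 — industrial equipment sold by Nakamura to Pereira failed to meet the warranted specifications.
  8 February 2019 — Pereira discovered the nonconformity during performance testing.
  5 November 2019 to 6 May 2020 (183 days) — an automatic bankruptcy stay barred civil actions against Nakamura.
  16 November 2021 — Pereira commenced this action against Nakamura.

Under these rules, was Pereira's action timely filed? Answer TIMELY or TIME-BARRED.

TIME-BARRED

The claim accrued on 8 February 2019 — the later of the 1 June 2015 act and the 8 February 2019 discovery.
The untolled deadline — 2 years after 8 February 2019 — is 8 February 2021.
The automatic bankruptcy stay from 5 November 2019 to 6 May 2020 tolled the period for 183 days, extending the deadline to 10 August 2021.
Pereira filed on 16 November 2021, after the 10 August 2021 deadline, so the action is time-barred.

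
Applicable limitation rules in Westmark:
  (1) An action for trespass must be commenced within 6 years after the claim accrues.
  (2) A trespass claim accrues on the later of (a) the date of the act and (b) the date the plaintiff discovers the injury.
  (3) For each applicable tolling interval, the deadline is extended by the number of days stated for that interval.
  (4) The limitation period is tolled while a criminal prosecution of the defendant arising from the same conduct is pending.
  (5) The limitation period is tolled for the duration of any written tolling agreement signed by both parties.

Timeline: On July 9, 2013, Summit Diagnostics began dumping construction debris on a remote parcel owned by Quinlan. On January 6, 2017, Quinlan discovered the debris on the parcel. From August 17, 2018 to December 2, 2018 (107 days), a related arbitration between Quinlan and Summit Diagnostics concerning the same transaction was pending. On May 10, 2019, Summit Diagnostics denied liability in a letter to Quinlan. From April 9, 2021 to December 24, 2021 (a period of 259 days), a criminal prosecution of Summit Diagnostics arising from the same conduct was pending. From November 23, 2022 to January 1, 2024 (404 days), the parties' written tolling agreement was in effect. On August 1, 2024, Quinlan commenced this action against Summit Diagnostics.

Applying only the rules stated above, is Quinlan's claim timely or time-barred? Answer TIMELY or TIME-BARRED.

Taking the later of the act (July 9, 2013) and discovery (January 6, 2017), the claim accrued on January 6, 2017.
The untolled deadline — 6 years after January 6, 2017 — is January 6, 2023.
Because the pending criminal prosecution ran from April 9, 2021 to December 24, 2021, the deadline is extended by 259 days to September 22, 2023.
The period was tolled for 404 days by the written tolling agreement (November 23, 2022 to January 1, 2024), pushing the deadline to October 30, 2024.
The pending related arbitration from August 17, 2018 to December 2, 2018 does not toll the period, because no stated rule makes a pending arbitration a tolling event.
Nothing else in the chronology tolls or restarts the period.
Quinlan filed on August 1, 2024, before the October 30, 2024 deadline, so the action is timely.

TIMELY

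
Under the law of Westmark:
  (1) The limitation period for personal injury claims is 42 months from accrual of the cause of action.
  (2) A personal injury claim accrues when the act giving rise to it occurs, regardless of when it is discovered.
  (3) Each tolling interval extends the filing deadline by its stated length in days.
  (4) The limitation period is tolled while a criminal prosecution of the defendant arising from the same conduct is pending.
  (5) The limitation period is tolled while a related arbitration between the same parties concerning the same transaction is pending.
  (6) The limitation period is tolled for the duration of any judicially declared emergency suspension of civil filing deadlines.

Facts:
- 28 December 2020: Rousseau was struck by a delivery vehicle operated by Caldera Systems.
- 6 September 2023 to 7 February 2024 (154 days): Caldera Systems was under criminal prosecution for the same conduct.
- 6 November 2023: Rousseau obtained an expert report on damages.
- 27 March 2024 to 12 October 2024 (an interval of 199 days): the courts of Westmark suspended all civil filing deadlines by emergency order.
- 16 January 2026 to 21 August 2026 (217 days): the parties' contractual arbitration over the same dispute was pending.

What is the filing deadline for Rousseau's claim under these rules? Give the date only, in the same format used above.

16 June 2025

The cause of action accrued on 28 December 2020, the date of the act.
Adding the 42 months base period to 28 December 2020 gives a deadline of 28 June 2024, before any tolling.
Because the pending criminal prosecution ran from 6 September 2023 to 7 February 2024, the deadline is extended by 154 days to 29 November 2024.
The period was tolled for 199 days by the emergency suspension of filing deadlines (27 March 2024 to 12 October 2024), pushing the deadline to 16 June 2025.
The pending related arbitration from 16 January 2026 to 21 August 2026 began after the period had already run on 16 June 2025, so it has no tolling effect.
Nothing else in the chronology tolls or restarts the period.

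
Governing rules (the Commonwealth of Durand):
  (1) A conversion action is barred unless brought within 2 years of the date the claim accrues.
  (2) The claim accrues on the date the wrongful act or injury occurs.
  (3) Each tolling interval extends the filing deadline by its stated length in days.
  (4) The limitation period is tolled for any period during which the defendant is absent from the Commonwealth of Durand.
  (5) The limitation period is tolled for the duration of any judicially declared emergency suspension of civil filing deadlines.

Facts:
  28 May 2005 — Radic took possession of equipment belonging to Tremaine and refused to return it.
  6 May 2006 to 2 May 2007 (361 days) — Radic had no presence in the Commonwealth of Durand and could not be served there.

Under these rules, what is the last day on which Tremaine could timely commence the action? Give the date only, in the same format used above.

The limitation period began to run on 28 May 2005.
2 years from 28 May 2005 is 28 May 2007.
Because the defendant's absence from the jurisdiction ran from 6 May 2006 to 2 May 2007, the deadline is extended by 361 days to 23 May 2008.

23 May 2008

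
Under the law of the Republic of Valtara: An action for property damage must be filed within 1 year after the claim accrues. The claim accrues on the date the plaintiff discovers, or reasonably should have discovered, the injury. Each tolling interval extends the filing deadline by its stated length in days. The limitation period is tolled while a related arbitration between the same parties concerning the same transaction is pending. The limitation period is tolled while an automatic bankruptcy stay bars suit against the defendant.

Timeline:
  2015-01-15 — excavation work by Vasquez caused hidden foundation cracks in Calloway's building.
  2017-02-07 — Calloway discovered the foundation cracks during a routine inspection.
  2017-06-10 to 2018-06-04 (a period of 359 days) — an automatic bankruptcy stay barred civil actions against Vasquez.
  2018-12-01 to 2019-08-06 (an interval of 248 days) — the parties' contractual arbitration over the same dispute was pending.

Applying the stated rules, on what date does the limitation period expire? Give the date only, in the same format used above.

The claim did not accrue until Calloway discovered the injury on 2017-02-07; the 2015-01-15 act date does not start the clock under the stated rule.
The untolled deadline — 1 year after 2017-02-07 — is 2018-02-07.
The automatic bankruptcy stay from 2017-06-10 to 2018-06-04 tolled the period for 359 days, extending the deadline to 2019-02-01.
Because the pending related arbitration ran from 2018-12-01 to 2019-08-06, the deadline is extended by 248 days to 2019-10-07.

2019-10-07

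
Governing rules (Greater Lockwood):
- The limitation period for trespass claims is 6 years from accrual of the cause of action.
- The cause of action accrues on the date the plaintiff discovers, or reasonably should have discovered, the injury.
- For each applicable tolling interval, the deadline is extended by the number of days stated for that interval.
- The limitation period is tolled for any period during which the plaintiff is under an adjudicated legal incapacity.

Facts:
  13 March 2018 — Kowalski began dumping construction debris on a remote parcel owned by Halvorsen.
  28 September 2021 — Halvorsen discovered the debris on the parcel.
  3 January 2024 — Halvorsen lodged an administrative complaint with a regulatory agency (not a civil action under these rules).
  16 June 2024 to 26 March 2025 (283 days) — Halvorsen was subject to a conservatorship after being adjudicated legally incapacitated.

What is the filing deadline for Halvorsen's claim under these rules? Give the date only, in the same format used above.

7 July 2028

The claim did not accrue until Halvorsen discovered the injury on 28 September 2021; the 13 March 2018 act date does not start the clock under the stated rule.
6 years from 28 September 2021 is 28 September 2027.
The plaintiff's legal incapacity from 16 June 2024 to 26 March 2025 tolled the period for 283 days, extending the deadline to 7 July 2028.
None of the other events listed affects the running of the period under the stated rules.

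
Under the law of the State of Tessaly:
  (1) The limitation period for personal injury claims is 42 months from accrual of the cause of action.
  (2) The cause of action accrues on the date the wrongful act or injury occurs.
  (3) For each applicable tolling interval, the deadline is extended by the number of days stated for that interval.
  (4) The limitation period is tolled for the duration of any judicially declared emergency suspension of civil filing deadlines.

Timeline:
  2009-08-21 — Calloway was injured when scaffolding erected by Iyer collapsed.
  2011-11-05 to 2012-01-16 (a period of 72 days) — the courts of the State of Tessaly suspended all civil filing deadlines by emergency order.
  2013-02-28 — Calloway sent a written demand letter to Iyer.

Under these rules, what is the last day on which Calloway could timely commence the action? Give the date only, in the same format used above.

The claim accrued on 2009-08-21, when the wrongful act occurred.
The untolled deadline — 42 months after 2009-08-21 — is 2013-02-21.
Because the emergency suspension of filing deadlines ran from 2011-11-05 to 2012-01-16, the deadline is extended by 72 days to 2013-05-04.
The other events in the timeline have no effect on the limitation period under the stated rules.

2013-05-04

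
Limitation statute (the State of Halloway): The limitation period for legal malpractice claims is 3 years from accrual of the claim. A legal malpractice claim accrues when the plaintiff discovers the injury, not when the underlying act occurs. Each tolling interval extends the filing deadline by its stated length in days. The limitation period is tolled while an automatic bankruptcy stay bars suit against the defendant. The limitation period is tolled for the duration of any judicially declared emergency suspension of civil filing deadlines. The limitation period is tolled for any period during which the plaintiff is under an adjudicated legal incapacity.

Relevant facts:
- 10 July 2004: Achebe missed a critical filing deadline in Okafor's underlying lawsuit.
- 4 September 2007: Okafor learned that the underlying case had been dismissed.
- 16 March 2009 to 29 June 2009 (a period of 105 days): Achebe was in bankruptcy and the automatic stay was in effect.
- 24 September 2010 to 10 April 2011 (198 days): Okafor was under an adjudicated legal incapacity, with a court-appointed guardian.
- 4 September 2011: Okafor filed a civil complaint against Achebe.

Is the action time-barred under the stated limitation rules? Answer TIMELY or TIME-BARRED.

Accrual is tied to discovery, so the period began on 4 September 2007 rather than on 10 July 2004 when the act occurred.
Adding the 3 years base period to 4 September 2007 gives a deadline of 4 September 2010, before any tolling.
The automatic bankruptcy stay from 16 March 2009 to 29 June 2009 tolled the period for 105 days, extending the deadline to 18 December 2010.
The period was tolled for 198 days by the plaintiff's legal incapacity (24 September 2010 to 10 April 2011), pushing the deadline to 4 July 2011.
The 4 September 2011 filing falls after the 4 July 2011 deadline; the claim is time-barred.

TIME-BARRED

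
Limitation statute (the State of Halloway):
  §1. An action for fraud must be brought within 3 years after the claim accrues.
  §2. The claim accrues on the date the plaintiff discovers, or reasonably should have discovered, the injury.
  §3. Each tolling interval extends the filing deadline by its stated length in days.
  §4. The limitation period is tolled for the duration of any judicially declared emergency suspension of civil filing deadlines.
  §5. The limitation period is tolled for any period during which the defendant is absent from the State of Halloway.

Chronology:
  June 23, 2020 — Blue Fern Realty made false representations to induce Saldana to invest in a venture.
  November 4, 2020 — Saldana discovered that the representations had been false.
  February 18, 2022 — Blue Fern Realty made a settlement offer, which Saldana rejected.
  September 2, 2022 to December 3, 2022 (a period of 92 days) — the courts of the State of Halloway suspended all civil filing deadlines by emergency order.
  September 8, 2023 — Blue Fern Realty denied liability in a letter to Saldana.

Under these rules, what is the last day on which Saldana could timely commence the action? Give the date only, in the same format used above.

Accrual is tied to discovery, so the period began on November 4, 2020 rather than on June 23, 2020 when the act occurred.
Adding the 3 years base period to November 4, 2020 gives a deadline of November 4, 2023, before any tolling.
The emergency suspension of filing deadlines from September 2, 2022 to December 3, 2022 tolled the period for 92 days, extending the deadline to February 4, 2024.
None of the other events listed affects the running of the period under the stated rules.

February 4, 2024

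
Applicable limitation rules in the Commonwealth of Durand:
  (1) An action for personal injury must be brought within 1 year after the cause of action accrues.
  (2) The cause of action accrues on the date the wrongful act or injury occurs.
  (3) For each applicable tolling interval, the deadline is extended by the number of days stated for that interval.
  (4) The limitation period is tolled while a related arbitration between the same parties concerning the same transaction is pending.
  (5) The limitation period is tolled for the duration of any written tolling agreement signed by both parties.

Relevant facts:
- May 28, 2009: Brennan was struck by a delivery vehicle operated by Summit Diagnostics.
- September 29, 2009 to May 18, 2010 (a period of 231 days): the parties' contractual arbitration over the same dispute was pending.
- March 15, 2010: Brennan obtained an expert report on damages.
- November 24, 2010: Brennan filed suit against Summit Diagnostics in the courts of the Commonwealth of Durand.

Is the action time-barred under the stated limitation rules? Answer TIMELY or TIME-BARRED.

The cause of action accrued on May 28, 2009, the date of the act.
The untolled deadline — 1 year after May 28, 2009 — is May 28, 2010.
The period was tolled for 231 days by the pending related arbitration (September 29, 2009 to May 18, 2010), pushing the deadline to January 14, 2011.
None of the other events listed affects the running of the period under the stated rules.
The November 24, 2010 filing precedes the January 14, 2011 deadline; the claim is timely.

TIMELY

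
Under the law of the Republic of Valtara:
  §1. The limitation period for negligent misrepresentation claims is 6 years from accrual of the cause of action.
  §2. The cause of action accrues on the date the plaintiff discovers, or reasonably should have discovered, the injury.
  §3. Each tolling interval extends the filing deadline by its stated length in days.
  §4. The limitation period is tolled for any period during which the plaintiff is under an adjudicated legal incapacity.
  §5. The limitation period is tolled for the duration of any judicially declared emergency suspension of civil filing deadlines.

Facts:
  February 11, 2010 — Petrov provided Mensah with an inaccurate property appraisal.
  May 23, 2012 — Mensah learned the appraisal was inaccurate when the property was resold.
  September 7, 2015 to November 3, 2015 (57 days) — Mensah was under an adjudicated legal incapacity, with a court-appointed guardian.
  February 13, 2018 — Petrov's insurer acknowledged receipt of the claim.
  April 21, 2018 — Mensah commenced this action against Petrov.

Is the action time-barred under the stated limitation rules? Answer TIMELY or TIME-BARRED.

Under the discovery rule, the claim accrued on May 23, 2012, when Mensah discovered the injury — not on the February 11, 2010 date of the underlying act.
The untolled deadline — 6 years after May 23, 2012 — is May 23, 2018.
The period was tolled for 57 days by the plaintiff's legal incapacity (September 7, 2015 to November 3, 2015), pushing the deadline to July 19, 2018.
The other events in the timeline have no effect on the limitation period under the stated rules.
The April 21, 2018 filing precedes the July 19, 2018 deadline; the claim is timely.

TIMELY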